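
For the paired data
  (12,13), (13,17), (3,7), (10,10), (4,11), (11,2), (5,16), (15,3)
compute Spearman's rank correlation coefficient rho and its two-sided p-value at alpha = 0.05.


Step 1: Rank x and y separately (midranks; no ties here).
rank(x): 12->6, 13->7, 3->1, 10->4, 4->2, 11->5, 5->3, 15->8
rank(y): 13->6, 17->8, 7->3, 10->4, 11->5, 2->1, 16->7, 3->2
Step 2: d_i = R_x(i) - R_y(i); compute d_i^2.
  (6-6)^2=0, (7-8)^2=1, (1-3)^2=4, (4-4)^2=0, (2-5)^2=9, (5-1)^2=16, (3-7)^2=16, (8-2)^2=36
sum(d^2) = 82.
Step 3: rho = 1 - 6*82 / (8*(8^2 - 1)) = 1 - 492/504 = 0.023810.
Step 4: Under H0, t = rho * sqrt((n-2)/(1-rho^2)) = 0.0583 ~ t(6).
Step 5: Two-sided p-value from the t-distribution with 6 df = 0.955374.
Step 6: alpha = 0.05. fail to reject H0.

rho = 0.0238, p = 0.955374, fail to reject H0 at alpha = 0.05.


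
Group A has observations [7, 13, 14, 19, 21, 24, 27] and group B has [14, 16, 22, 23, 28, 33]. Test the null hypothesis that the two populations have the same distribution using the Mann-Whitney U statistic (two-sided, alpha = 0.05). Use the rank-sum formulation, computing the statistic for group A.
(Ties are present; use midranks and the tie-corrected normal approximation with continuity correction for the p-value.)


Step 1: Combine and sort all 13 observations; assign midranks.
sorted (value, group): (7,X), (13,X), (14,X), (14,Y), (16,Y), (19,X), (21,X), (22,Y), (23,Y), (24,X), (27,X), (28,Y), (33,Y)
ranks: 7->1, 13->2, 14->3.5, 14->3.5, 16->5, 19->6, 21->7, 22->8, 23->9, 24->10, 27->11, 28->12, 33->13
Step 2: Rank sum for X: R1 = 1 + 2 + 3.5 + 6 + 7 + 10 + 11 = 40.5.
Step 3: U_X = R1 - n1(n1+1)/2 = 40.5 - 7*8/2 = 40.5 - 28 = 12.5.
       U_Y = n1*n2 - U_X = 42 - 12.5 = 29.5.
Step 4: Ties are present, so use the tie-corrected normal approximation (with continuity correction) for the p-value.
Step 5: p-value = 0.252445; compare to alpha = 0.05. fail to reject H0.

U_X = 12.5, p = 0.252445, fail to reject H0 at alpha = 0.05.


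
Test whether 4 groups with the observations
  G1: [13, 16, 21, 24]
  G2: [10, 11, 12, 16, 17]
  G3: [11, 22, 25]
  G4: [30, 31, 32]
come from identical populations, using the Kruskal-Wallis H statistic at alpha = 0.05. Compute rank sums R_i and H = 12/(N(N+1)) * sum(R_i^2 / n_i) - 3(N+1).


Step 1: Combine all N = 15 observations and assign midranks.
sorted (value, group, rank): (10,G2,1), (11,G2,2.5), (11,G3,2.5), (12,G2,4), (13,G1,5), (16,G1,6.5), (16,G2,6.5), (17,G2,8), (21,G1,9), (22,G3,10), (24,G1,11), (25,G3,12), (30,G4,13), (31,G4,14), (32,G4,15)
Step 2: Sum ranks within each group.
R_1 = 31.5 (n_1 = 4)
R_2 = 22 (n_2 = 5)
R_3 = 24.5 (n_3 = 3)
R_4 = 42 (n_4 = 3)
Step 3: H = 12/(N(N+1)) * sum(R_i^2/n_i) - 3(N+1)
     = 12/(15*16) * (31.5^2/4 + 22^2/5 + 24.5^2/3 + 42^2/3) - 3*16
     = 0.050000 * 1132.95 - 48
     = 8.647292.
Step 4: Ties present; correction factor C = 1 - 12/(15^3 - 15) = 0.996429. Corrected H = 8.647292 / 0.996429 = 8.678286.
Step 5: Under H0, H ~ chi^2(3); p-value = 0.033889.
Step 6: alpha = 0.05. reject H0.

H = 8.6783, df = 3, p = 0.033889, reject H0.


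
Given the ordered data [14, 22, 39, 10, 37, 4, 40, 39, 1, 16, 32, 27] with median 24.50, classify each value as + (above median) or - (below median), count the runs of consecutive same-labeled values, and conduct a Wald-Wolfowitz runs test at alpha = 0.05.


Step 1: Compute median = 24.50; label A = above, B = below.
Labels in order: BBABABAABBAA  (n_A = 6, n_B = 6)
Step 2: Count runs R = 8.
Step 3: Under H0 (random ordering), E[R] = 2*n_A*n_B/(n_A+n_B) + 1 = 2*6*6/12 + 1 = 7.0000.
        Var[R] = 2*n_A*n_B*(2*n_A*n_B - n_A - n_B) / ((n_A+n_B)^2 * (n_A+n_B-1)) = 4320/1584 = 2.7273.
        SD[R] = 1.6514.
Step 4: Continuity-corrected z = (R - 0.5 - E[R]) / SD[R] = (8 - 0.5 - 7.0000) / 1.6514 = 0.3028.
Step 5: Two-sided p-value via normal approximation = 2*(1 - Phi(|z|)) = 0.762069.
Step 6: alpha = 0.05. fail to reject H0.

R = 8, z = 0.3028, p = 0.762069, fail to reject H0.


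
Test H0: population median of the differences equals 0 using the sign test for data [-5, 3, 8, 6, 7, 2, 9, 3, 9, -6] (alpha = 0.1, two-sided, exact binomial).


Step 1: Discard zero differences. Original n = 10; n_eff = number of nonzero differences = 10.
Nonzero differences (with sign): -5, +3, +8, +6, +7, +2, +9, +3, +9, -6
Step 2: Count signs: positive = 8, negative = 2.
Step 3: Under H0: P(positive) = 0.5, so the number of positives S ~ Bin(10, 0.5).
Step 4: Two-sided exact p-value = sum of Bin(10,0.5) probabilities at or below the observed probability = 0.109375.
Step 5: alpha = 0.1. fail to reject H0.

n_eff = 10, pos = 8, neg = 2, p = 0.109375, fail to reject H0.


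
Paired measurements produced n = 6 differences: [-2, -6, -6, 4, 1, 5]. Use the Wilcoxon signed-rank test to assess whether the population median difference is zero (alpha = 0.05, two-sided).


Step 1: Drop any zero differences (none here) and take |d_i|.
|d| = [2, 6, 6, 4, 1, 5]
Step 2: Midrank |d_i| (ties get averaged ranks).
ranks: |2|->2, |6|->5.5, |6|->5.5, |4|->3, |1|->1, |5|->4
Step 3: Attach original signs; sum ranks with positive sign and with negative sign.
W+ = 3 + 1 + 4 = 8
W- = 2 + 5.5 + 5.5 = 13
(Check: W+ + W- = 21 should equal n(n+1)/2 = 21.)
Step 4: Test statistic W = min(W+, W-) = 8.
Step 5: Ties in |d|, so use the tie-corrected normal approximation.
        E[W] = n(n+1)/4 = 6*7/4 = 10.5.
        Tie groups: |d|=6 (t=2); sum(t^3 - t) = 6.
        Var[W] = n(n+1)(2n+1)/24 - sum(t^3-t)/48 = 546/24 - 6/48 = 22.625.
        z = (W - E[W]) / sqrt(Var[W]) = (8 - 10.5) / 4.7566 = -0.5256.
        Two-sided p = 2*Phi(z) = 0.599174.
Step 6: alpha = 0.05. fail to reject H0.

W+ = 8, W- = 13, W = min = 8, p = 0.599174, fail to reject H0.


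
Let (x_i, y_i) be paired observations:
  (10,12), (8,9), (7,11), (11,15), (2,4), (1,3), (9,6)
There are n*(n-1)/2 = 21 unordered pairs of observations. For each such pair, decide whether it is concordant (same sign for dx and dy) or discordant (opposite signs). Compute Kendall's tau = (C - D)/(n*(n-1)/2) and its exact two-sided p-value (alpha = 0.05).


Step 1: Enumerate the 21 unordered pairs (i,j) with i<j and classify each by sign(x_j-x_i) * sign(y_j-y_i).
  (1,2):dx=-2,dy=-3->C; (1,3):dx=-3,dy=-1->C; (1,4):dx=+1,dy=+3->C; (1,5):dx=-8,dy=-8->C
  (1,6):dx=-9,dy=-9->C; (1,7):dx=-1,dy=-6->C; (2,3):dx=-1,dy=+2->D; (2,4):dx=+3,dy=+6->C
  (2,5):dx=-6,dy=-5->C; (2,6):dx=-7,dy=-6->C; (2,7):dx=+1,dy=-3->D; (3,4):dx=+4,dy=+4->C
  (3,5):dx=-5,dy=-7->C; (3,6):dx=-6,dy=-8->C; (3,7):dx=+2,dy=-5->D; (4,5):dx=-9,dy=-11->C
  (4,6):dx=-10,dy=-12->C; (4,7):dx=-2,dy=-9->C; (5,6):dx=-1,dy=-1->C; (5,7):dx=+7,dy=+2->C
  (6,7):dx=+8,dy=+3->C
Step 2: C = 18, D = 3, total pairs = 21.
Step 3: tau = (C - D)/(n(n-1)/2) = (18 - 3)/21 = 0.714286.
Step 4: Exact two-sided p-value (enumerate n! = 5040 permutations of y under H0): p = 0.030159.
Step 5: alpha = 0.05. reject H0.

tau_b = 0.7143 (C=18, D=3), p = 0.030159, reject H0.


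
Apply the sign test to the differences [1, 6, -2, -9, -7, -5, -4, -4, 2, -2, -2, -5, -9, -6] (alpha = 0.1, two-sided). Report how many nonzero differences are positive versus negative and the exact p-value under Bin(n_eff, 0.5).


Step 1: Discard zero differences. Original n = 14; n_eff = number of nonzero differences = 14.
Nonzero differences (with sign): +1, +6, -2, -9, -7, -5, -4, -4, +2, -2, -2, -5, -9, -6
Step 2: Count signs: positive = 3, negative = 11.
Step 3: Under H0: P(positive) = 0.5, so the number of positives S ~ Bin(14, 0.5).
Step 4: Two-sided exact p-value = sum of Bin(14,0.5) probabilities at or below the observed probability = 0.057373.
Step 5: alpha = 0.1. reject H0.

n_eff = 14, pos = 3, neg = 11, p = 0.057373, reject H0.


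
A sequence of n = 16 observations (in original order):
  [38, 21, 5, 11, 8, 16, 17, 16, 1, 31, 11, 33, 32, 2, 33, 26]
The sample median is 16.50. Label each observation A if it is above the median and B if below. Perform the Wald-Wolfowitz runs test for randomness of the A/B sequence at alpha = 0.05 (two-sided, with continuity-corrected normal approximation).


Step 1: Compute median = 16.50; label A = above, B = below.
Labels in order: AABBBBABBABAABAA  (n_A = 8, n_B = 8)
Step 2: Count runs R = 9.
Step 3: Under H0 (random ordering), E[R] = 2*n_A*n_B/(n_A+n_B) + 1 = 2*8*8/16 + 1 = 9.0000.
        Var[R] = 2*n_A*n_B*(2*n_A*n_B - n_A - n_B) / ((n_A+n_B)^2 * (n_A+n_B-1)) = 14336/3840 = 3.7333.
        SD[R] = 1.9322.
Step 4: R = E[R], so z = 0 with no continuity correction.
Step 5: Two-sided p-value via normal approximation = 2*(1 - Phi(|z|)) = 1.000000.
Step 6: alpha = 0.05. fail to reject H0.

R = 9, z = 0.0000, p = 1.000000, fail to reject H0.


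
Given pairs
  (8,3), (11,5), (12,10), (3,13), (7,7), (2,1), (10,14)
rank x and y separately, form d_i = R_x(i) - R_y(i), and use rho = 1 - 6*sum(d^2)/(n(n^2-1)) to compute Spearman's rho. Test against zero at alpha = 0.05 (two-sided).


Step 1: Rank x and y separately (midranks; no ties here).
rank(x): 8->4, 11->6, 12->7, 3->2, 7->3, 2->1, 10->5
rank(y): 3->2, 5->3, 10->5, 13->6, 7->4, 1->1, 14->7
Step 2: d_i = R_x(i) - R_y(i); compute d_i^2.
  (4-2)^2=4, (6-3)^2=9, (7-5)^2=4, (2-6)^2=16, (3-4)^2=1, (1-1)^2=0, (5-7)^2=4
sum(d^2) = 38.
Step 3: rho = 1 - 6*38 / (7*(7^2 - 1)) = 1 - 228/336 = 0.321429.
Step 4: Under H0, t = rho * sqrt((n-2)/(1-rho^2)) = 0.7590 ~ t(5).
Step 5: Two-sided p-value from the t-distribution with 5 df = 0.482072.
Step 6: alpha = 0.05. fail to reject H0.

rho = 0.3214, p = 0.482072, fail to reject H0 at alpha = 0.05.


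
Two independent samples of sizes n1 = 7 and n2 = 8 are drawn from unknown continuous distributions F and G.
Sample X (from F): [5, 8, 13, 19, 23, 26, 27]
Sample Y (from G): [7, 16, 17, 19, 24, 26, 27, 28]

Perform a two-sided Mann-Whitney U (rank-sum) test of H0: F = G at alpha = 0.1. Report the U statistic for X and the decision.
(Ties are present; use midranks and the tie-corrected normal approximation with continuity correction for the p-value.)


Step 1: Combine and sort all 15 observations; assign midranks.
sorted (value, group): (5,X), (7,Y), (8,X), (13,X), (16,Y), (17,Y), (19,X), (19,Y), (23,X), (24,Y), (26,X), (26,Y), (27,X), (27,Y), (28,Y)
ranks: 5->1, 7->2, 8->3, 13->4, 16->5, 17->6, 19->7.5, 19->7.5, 23->9, 24->10, 26->11.5, 26->11.5, 27->13.5, 27->13.5, 28->15
Step 2: Rank sum for X: R1 = 1 + 3 + 4 + 7.5 + 9 + 11.5 + 13.5 = 49.5.
Step 3: U_X = R1 - n1(n1+1)/2 = 49.5 - 7*8/2 = 49.5 - 28 = 21.5.
       U_Y = n1*n2 - U_X = 56 - 21.5 = 34.5.
Step 4: Ties are present, so use the tie-corrected normal approximation (with continuity correction) for the p-value.
Step 5: p-value = 0.486283; compare to alpha = 0.1. fail to reject H0.

U_X = 21.5, p = 0.486283, fail to reject H0 at alpha = 0.1.


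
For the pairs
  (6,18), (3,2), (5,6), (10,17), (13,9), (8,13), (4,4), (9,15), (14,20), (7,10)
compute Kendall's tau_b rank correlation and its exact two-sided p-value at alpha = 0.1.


Step 1: Enumerate the 45 unordered pairs (i,j) with i<j and classify each by sign(x_j-x_i) * sign(y_j-y_i).
  (1,2):dx=-3,dy=-16->C; (1,3):dx=-1,dy=-12->C; (1,4):dx=+4,dy=-1->D; (1,5):dx=+7,dy=-9->D
  (1,6):dx=+2,dy=-5->D; (1,7):dx=-2,dy=-14->C; (1,8):dx=+3,dy=-3->D; (1,9):dx=+8,dy=+2->C
  (1,10):dx=+1,dy=-8->D; (2,3):dx=+2,dy=+4->C; (2,4):dx=+7,dy=+15->C; (2,5):dx=+10,dy=+7->C
  (2,6):dx=+5,dy=+11->C; (2,7):dx=+1,dy=+2->C; (2,8):dx=+6,dy=+13->C; (2,9):dx=+11,dy=+18->C
  (2,10):dx=+4,dy=+8->C; (3,4):dx=+5,dy=+11->C; (3,5):dx=+8,dy=+3->C; (3,6):dx=+3,dy=+7->C
  (3,7):dx=-1,dy=-2->C; (3,8):dx=+4,dy=+9->C; (3,9):dx=+9,dy=+14->C; (3,10):dx=+2,dy=+4->C
  (4,5):dx=+3,dy=-8->D; (4,6):dx=-2,dy=-4->C; (4,7):dx=-6,dy=-13->C; (4,8):dx=-1,dy=-2->C
  (4,9):dx=+4,dy=+3->C; (4,10):dx=-3,dy=-7->C; (5,6):dx=-5,dy=+4->D; (5,7):dx=-9,dy=-5->C
  (5,8):dx=-4,dy=+6->D; (5,9):dx=+1,dy=+11->C; (5,10):dx=-6,dy=+1->D; (6,7):dx=-4,dy=-9->C
  (6,8):dx=+1,dy=+2->C; (6,9):dx=+6,dy=+7->C; (6,10):dx=-1,dy=-3->C; (7,8):dx=+5,dy=+11->C
  (7,9):dx=+10,dy=+16->C; (7,10):dx=+3,dy=+6->C; (8,9):dx=+5,dy=+5->C; (8,10):dx=-2,dy=-5->C
  (9,10):dx=-7,dy=-10->C
Step 2: C = 36, D = 9, total pairs = 45.
Step 3: tau = (C - D)/(n(n-1)/2) = (36 - 9)/45 = 0.600000.
Step 4: Exact two-sided p-value (enumerate n! = 3628800 permutations of y under H0): p = 0.016666.
Step 5: alpha = 0.1. reject H0.

tau_b = 0.6000 (C=36, D=9), p = 0.016666, reject H0.


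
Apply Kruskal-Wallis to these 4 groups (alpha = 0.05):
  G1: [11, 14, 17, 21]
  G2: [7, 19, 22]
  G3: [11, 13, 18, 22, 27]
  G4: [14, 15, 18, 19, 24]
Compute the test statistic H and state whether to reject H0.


Step 1: Combine all N = 17 observations and assign midranks.
sorted (value, group, rank): (7,G2,1), (11,G1,2.5), (11,G3,2.5), (13,G3,4), (14,G1,5.5), (14,G4,5.5), (15,G4,7), (17,G1,8), (18,G3,9.5), (18,G4,9.5), (19,G2,11.5), (19,G4,11.5), (21,G1,13), (22,G2,14.5), (22,G3,14.5), (24,G4,16), (27,G3,17)
Step 2: Sum ranks within each group.
R_1 = 29 (n_1 = 4)
R_2 = 27 (n_2 = 3)
R_3 = 47.5 (n_3 = 5)
R_4 = 49.5 (n_4 = 5)
Step 3: H = 12/(N(N+1)) * sum(R_i^2/n_i) - 3(N+1)
     = 12/(17*18) * (29^2/4 + 27^2/3 + 47.5^2/5 + 49.5^2/5) - 3*18
     = 0.039216 * 1394.55 - 54
     = 0.688235.
Step 4: Ties present; correction factor C = 1 - 30/(17^3 - 17) = 0.993873. Corrected H = 0.688235 / 0.993873 = 0.692478.
Step 5: Under H0, H ~ chi^2(3); p-value = 0.874972.
Step 6: alpha = 0.05. fail to reject H0.

H = 0.6925, df = 3, p = 0.874972, fail to reject H0.


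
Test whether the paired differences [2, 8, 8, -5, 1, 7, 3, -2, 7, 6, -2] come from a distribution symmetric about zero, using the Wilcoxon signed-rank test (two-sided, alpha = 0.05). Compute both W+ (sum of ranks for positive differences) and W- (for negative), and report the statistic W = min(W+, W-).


Step 1: Drop any zero differences (none here) and take |d_i|.
|d| = [2, 8, 8, 5, 1, 7, 3, 2, 7, 6, 2]
Step 2: Midrank |d_i| (ties get averaged ranks).
ranks: |2|->3, |8|->10.5, |8|->10.5, |5|->6, |1|->1, |7|->8.5, |3|->5, |2|->3, |7|->8.5, |6|->7, |2|->3
Step 3: Attach original signs; sum ranks with positive sign and with negative sign.
W+ = 3 + 10.5 + 10.5 + 1 + 8.5 + 5 + 8.5 + 7 = 54
W- = 6 + 3 + 3 = 12
(Check: W+ + W- = 66 should equal n(n+1)/2 = 66.)
Step 4: Test statistic W = min(W+, W-) = 12.
Step 5: Ties in |d|, so use the tie-corrected normal approximation.
        E[W] = n(n+1)/4 = 11*12/4 = 33.
        Tie groups: |d|=2 (t=3), |d|=7 (t=2), |d|=8 (t=2); sum(t^3 - t) = 36.
        Var[W] = n(n+1)(2n+1)/24 - sum(t^3-t)/48 = 3036/24 - 36/48 = 125.75.
        z = (W - E[W]) / sqrt(Var[W]) = (12 - 33) / 11.2138 = -1.8727.
        Two-sided p = 2*Phi(z) = 0.061112.
Step 6: alpha = 0.05. fail to reject H0.

W+ = 54, W- = 12, W = min = 12, p = 0.061112, fail to reject H0.


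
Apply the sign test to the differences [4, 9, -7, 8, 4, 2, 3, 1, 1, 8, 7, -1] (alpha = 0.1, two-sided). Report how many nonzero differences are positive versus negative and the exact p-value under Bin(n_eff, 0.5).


Step 1: Discard zero differences. Original n = 12; n_eff = number of nonzero differences = 12.
Nonzero differences (with sign): +4, +9, -7, +8, +4, +2, +3, +1, +1, +8, +7, -1
Step 2: Count signs: positive = 10, negative = 2.
Step 3: Under H0: P(positive) = 0.5, so the number of positives S ~ Bin(12, 0.5).
Step 4: Two-sided exact p-value = sum of Bin(12,0.5) probabilities at or below the observed probability = 0.038574.
Step 5: alpha = 0.1. reject H0.

n_eff = 12, pos = 10, neg = 2, p = 0.038574, reject H0.


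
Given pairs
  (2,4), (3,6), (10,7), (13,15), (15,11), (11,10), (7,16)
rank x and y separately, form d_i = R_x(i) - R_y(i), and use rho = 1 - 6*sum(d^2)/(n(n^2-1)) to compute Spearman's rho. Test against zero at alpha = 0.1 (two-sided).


Step 1: Rank x and y separately (midranks; no ties here).
rank(x): 2->1, 3->2, 10->4, 13->6, 15->7, 11->5, 7->3
rank(y): 4->1, 6->2, 7->3, 15->6, 11->5, 10->4, 16->7
Step 2: d_i = R_x(i) - R_y(i); compute d_i^2.
  (1-1)^2=0, (2-2)^2=0, (4-3)^2=1, (6-6)^2=0, (7-5)^2=4, (5-4)^2=1, (3-7)^2=16
sum(d^2) = 22.
Step 3: rho = 1 - 6*22 / (7*(7^2 - 1)) = 1 - 132/336 = 0.607143.
Step 4: Under H0, t = rho * sqrt((n-2)/(1-rho^2)) = 1.7086 ~ t(5).
Step 5: Two-sided p-value from the t-distribution with 5 df = 0.148231.
Step 6: alpha = 0.1. fail to reject H0.

rho = 0.6071, p = 0.148231, fail to reject H0 at alpha = 0.1.


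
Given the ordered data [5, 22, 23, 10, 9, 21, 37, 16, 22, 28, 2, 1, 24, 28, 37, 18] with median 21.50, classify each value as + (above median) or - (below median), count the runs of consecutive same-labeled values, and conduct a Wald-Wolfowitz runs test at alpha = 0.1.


Step 1: Compute median = 21.50; label A = above, B = below.
Labels in order: BAABBBABAABBAAAB  (n_A = 8, n_B = 8)
Step 2: Count runs R = 9.
Step 3: Under H0 (random ordering), E[R] = 2*n_A*n_B/(n_A+n_B) + 1 = 2*8*8/16 + 1 = 9.0000.
        Var[R] = 2*n_A*n_B*(2*n_A*n_B - n_A - n_B) / ((n_A+n_B)^2 * (n_A+n_B-1)) = 14336/3840 = 3.7333.
        SD[R] = 1.9322.
Step 4: R = E[R], so z = 0 with no continuity correction.
Step 5: Two-sided p-value via normal approximation = 2*(1 - Phi(|z|)) = 1.000000.
Step 6: alpha = 0.1. fail to reject H0.

R = 9, z = 0.0000, p = 1.000000, fail to reject H0.


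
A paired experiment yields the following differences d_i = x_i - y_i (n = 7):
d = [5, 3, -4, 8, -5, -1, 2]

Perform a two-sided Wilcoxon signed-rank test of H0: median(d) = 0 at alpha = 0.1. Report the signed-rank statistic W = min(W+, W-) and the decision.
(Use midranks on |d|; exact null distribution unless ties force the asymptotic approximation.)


Step 1: Drop any zero differences (none here) and take |d_i|.
|d| = [5, 3, 4, 8, 5, 1, 2]
Step 2: Midrank |d_i| (ties get averaged ranks).
ranks: |5|->5.5, |3|->3, |4|->4, |8|->7, |5|->5.5, |1|->1, |2|->2
Step 3: Attach original signs; sum ranks with positive sign and with negative sign.
W+ = 5.5 + 3 + 7 + 2 = 17.5
W- = 4 + 5.5 + 1 = 10.5
(Check: W+ + W- = 28 should equal n(n+1)/2 = 28.)
Step 4: Test statistic W = min(W+, W-) = 10.5.
Step 5: Ties in |d|, so use the tie-corrected normal approximation.
        E[W] = n(n+1)/4 = 7*8/4 = 14.
        Tie groups: |d|=5 (t=2); sum(t^3 - t) = 6.
        Var[W] = n(n+1)(2n+1)/24 - sum(t^3-t)/48 = 840/24 - 6/48 = 34.875.
        z = (W - E[W]) / sqrt(Var[W]) = (10.5 - 14) / 5.9055 = -0.5927.
        Two-sided p = 2*Phi(z) = 0.553404.
Step 6: alpha = 0.1. fail to reject H0.

W+ = 17.5, W- = 10.5, W = min = 10.5, p = 0.553404, fail to reject H0.


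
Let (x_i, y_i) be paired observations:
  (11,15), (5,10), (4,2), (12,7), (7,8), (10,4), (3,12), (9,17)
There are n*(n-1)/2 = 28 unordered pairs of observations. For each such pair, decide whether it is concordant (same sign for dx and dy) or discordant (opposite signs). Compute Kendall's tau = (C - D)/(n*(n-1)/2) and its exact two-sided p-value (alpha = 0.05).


Step 1: Enumerate the 28 unordered pairs (i,j) with i<j and classify each by sign(x_j-x_i) * sign(y_j-y_i).
  (1,2):dx=-6,dy=-5->C; (1,3):dx=-7,dy=-13->C; (1,4):dx=+1,dy=-8->D; (1,5):dx=-4,dy=-7->C
  (1,6):dx=-1,dy=-11->C; (1,7):dx=-8,dy=-3->C; (1,8):dx=-2,dy=+2->D; (2,3):dx=-1,dy=-8->C
  (2,4):dx=+7,dy=-3->D; (2,5):dx=+2,dy=-2->D; (2,6):dx=+5,dy=-6->D; (2,7):dx=-2,dy=+2->D
  (2,8):dx=+4,dy=+7->C; (3,4):dx=+8,dy=+5->C; (3,5):dx=+3,dy=+6->C; (3,6):dx=+6,dy=+2->C
  (3,7):dx=-1,dy=+10->D; (3,8):dx=+5,dy=+15->C; (4,5):dx=-5,dy=+1->D; (4,6):dx=-2,dy=-3->C
  (4,7):dx=-9,dy=+5->D; (4,8):dx=-3,dy=+10->D; (5,6):dx=+3,dy=-4->D; (5,7):dx=-4,dy=+4->D
  (5,8):dx=+2,dy=+9->C; (6,7):dx=-7,dy=+8->D; (6,8):dx=-1,dy=+13->D; (7,8):dx=+6,dy=+5->C
Step 2: C = 14, D = 14, total pairs = 28.
Step 3: tau = (C - D)/(n(n-1)/2) = (14 - 14)/28 = 0.000000.
Step 4: Exact two-sided p-value (enumerate n! = 40320 permutations of y under H0): p = 1.000000.
Step 5: alpha = 0.05. fail to reject H0.

tau_b = 0.0000 (C=14, D=14), p = 1.000000, fail to reject H0.


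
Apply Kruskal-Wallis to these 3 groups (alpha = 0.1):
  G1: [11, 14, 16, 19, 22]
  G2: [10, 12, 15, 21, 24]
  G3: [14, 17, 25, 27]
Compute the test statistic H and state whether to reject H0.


Step 1: Combine all N = 14 observations and assign midranks.
sorted (value, group, rank): (10,G2,1), (11,G1,2), (12,G2,3), (14,G1,4.5), (14,G3,4.5), (15,G2,6), (16,G1,7), (17,G3,8), (19,G1,9), (21,G2,10), (22,G1,11), (24,G2,12), (25,G3,13), (27,G3,14)
Step 2: Sum ranks within each group.
R_1 = 33.5 (n_1 = 5)
R_2 = 32 (n_2 = 5)
R_3 = 39.5 (n_3 = 4)
Step 3: H = 12/(N(N+1)) * sum(R_i^2/n_i) - 3(N+1)
     = 12/(14*15) * (33.5^2/5 + 32^2/5 + 39.5^2/4) - 3*15
     = 0.057143 * 819.312 - 45
     = 1.817857.
Step 4: Ties present; correction factor C = 1 - 6/(14^3 - 14) = 0.997802. Corrected H = 1.817857 / 0.997802 = 1.821861.
Step 5: Under H0, H ~ chi^2(2); p-value = 0.402150.
Step 6: alpha = 0.1. fail to reject H0.

H = 1.8219, df = 2, p = 0.402150, fail to reject H0.


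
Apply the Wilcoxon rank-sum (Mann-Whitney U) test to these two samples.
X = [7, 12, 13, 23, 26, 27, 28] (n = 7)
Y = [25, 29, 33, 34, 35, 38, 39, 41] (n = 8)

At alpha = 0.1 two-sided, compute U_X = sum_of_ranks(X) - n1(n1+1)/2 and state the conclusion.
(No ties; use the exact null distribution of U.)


Step 1: Combine and sort all 15 observations; assign midranks.
sorted (value, group): (7,X), (12,X), (13,X), (23,X), (25,Y), (26,X), (27,X), (28,X), (29,Y), (33,Y), (34,Y), (35,Y), (38,Y), (39,Y), (41,Y)
ranks: 7->1, 12->2, 13->3, 23->4, 25->5, 26->6, 27->7, 28->8, 29->9, 33->10, 34->11, 35->12, 38->13, 39->14, 41->15
Step 2: Rank sum for X: R1 = 1 + 2 + 3 + 4 + 6 + 7 + 8 = 31.
Step 3: U_X = R1 - n1(n1+1)/2 = 31 - 7*8/2 = 31 - 28 = 3.
       U_Y = n1*n2 - U_X = 56 - 3 = 53.
Step 4: No ties, so the exact null distribution of U (based on enumerating the C(15,7) = 6435 equally likely rank assignments) gives the two-sided p-value.
Step 5: p-value = 0.002176; compare to alpha = 0.1. reject H0.

U_X = 3, p = 0.002176, reject H0 at alpha = 0.1.


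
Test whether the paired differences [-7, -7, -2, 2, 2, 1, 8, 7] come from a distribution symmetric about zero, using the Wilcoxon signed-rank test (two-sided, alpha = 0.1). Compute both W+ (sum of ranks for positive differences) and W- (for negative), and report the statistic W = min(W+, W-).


Step 1: Drop any zero differences (none here) and take |d_i|.
|d| = [7, 7, 2, 2, 2, 1, 8, 7]
Step 2: Midrank |d_i| (ties get averaged ranks).
ranks: |7|->6, |7|->6, |2|->3, |2|->3, |2|->3, |1|->1, |8|->8, |7|->6
Step 3: Attach original signs; sum ranks with positive sign and with negative sign.
W+ = 3 + 3 + 1 + 8 + 6 = 21
W- = 6 + 6 + 3 = 15
(Check: W+ + W- = 36 should equal n(n+1)/2 = 36.)
Step 4: Test statistic W = min(W+, W-) = 15.
Step 5: Ties in |d|, so use the tie-corrected normal approximation.
        E[W] = n(n+1)/4 = 8*9/4 = 18.
        Tie groups: |d|=2 (t=3), |d|=7 (t=3); sum(t^3 - t) = 48.
        Var[W] = n(n+1)(2n+1)/24 - sum(t^3-t)/48 = 1224/24 - 48/48 = 50.
        z = (W - E[W]) / sqrt(Var[W]) = (15 - 18) / 7.0711 = -0.4243.
        Two-sided p = 2*Phi(z) = 0.671373.
Step 6: alpha = 0.1. fail to reject H0.

W+ = 21, W- = 15, W = min = 15, p = 0.671373, fail to reject H0.


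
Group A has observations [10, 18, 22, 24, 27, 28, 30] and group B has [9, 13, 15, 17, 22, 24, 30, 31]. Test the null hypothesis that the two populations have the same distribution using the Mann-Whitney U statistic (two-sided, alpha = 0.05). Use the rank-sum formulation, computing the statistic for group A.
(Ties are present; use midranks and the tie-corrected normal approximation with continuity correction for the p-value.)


Step 1: Combine and sort all 15 observations; assign midranks.
sorted (value, group): (9,Y), (10,X), (13,Y), (15,Y), (17,Y), (18,X), (22,X), (22,Y), (24,X), (24,Y), (27,X), (28,X), (30,X), (30,Y), (31,Y)
ranks: 9->1, 10->2, 13->3, 15->4, 17->5, 18->6, 22->7.5, 22->7.5, 24->9.5, 24->9.5, 27->11, 28->12, 30->13.5, 30->13.5, 31->15
Step 2: Rank sum for X: R1 = 2 + 6 + 7.5 + 9.5 + 11 + 12 + 13.5 = 61.5.
Step 3: U_X = R1 - n1(n1+1)/2 = 61.5 - 7*8/2 = 61.5 - 28 = 33.5.
       U_Y = n1*n2 - U_X = 56 - 33.5 = 22.5.
Step 4: Ties are present, so use the tie-corrected normal approximation (with continuity correction) for the p-value.
Step 5: p-value = 0.561784; compare to alpha = 0.05. fail to reject H0.

U_X = 33.5, p = 0.561784, fail to reject H0 at alpha = 0.05.


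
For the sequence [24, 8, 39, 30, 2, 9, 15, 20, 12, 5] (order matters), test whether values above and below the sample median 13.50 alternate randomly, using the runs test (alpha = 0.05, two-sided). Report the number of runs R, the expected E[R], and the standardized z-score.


Step 1: Compute median = 13.50; label A = above, B = below.
Labels in order: ABAABBAABB  (n_A = 5, n_B = 5)
Step 2: Count runs R = 6.
Step 3: Under H0 (random ordering), E[R] = 2*n_A*n_B/(n_A+n_B) + 1 = 2*5*5/10 + 1 = 6.0000.
        Var[R] = 2*n_A*n_B*(2*n_A*n_B - n_A - n_B) / ((n_A+n_B)^2 * (n_A+n_B-1)) = 2000/900 = 2.2222.
        SD[R] = 1.4907.
Step 4: R = E[R], so z = 0 with no continuity correction.
Step 5: Two-sided p-value via normal approximation = 2*(1 - Phi(|z|)) = 1.000000.
Step 6: alpha = 0.05. fail to reject H0.

R = 6, z = 0.0000, p = 1.000000, fail to reject H0.


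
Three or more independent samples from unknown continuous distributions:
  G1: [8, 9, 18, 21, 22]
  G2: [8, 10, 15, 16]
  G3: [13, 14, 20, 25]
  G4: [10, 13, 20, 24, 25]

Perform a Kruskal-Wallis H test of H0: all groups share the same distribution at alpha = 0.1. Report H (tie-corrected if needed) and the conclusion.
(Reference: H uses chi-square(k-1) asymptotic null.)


Step 1: Combine all N = 18 observations and assign midranks.
sorted (value, group, rank): (8,G1,1.5), (8,G2,1.5), (9,G1,3), (10,G2,4.5), (10,G4,4.5), (13,G3,6.5), (13,G4,6.5), (14,G3,8), (15,G2,9), (16,G2,10), (18,G1,11), (20,G3,12.5), (20,G4,12.5), (21,G1,14), (22,G1,15), (24,G4,16), (25,G3,17.5), (25,G4,17.5)
Step 2: Sum ranks within each group.
R_1 = 44.5 (n_1 = 5)
R_2 = 25 (n_2 = 4)
R_3 = 44.5 (n_3 = 4)
R_4 = 57 (n_4 = 5)
Step 3: H = 12/(N(N+1)) * sum(R_i^2/n_i) - 3(N+1)
     = 12/(18*19) * (44.5^2/5 + 25^2/4 + 44.5^2/4 + 57^2/5) - 3*19
     = 0.035088 * 1697.16 - 57
     = 2.549561.
Step 4: Ties present; correction factor C = 1 - 30/(18^3 - 18) = 0.994840. Corrected H = 2.549561 / 0.994840 = 2.562785.
Step 5: Under H0, H ~ chi^2(3); p-value = 0.464051.
Step 6: alpha = 0.1. fail to reject H0.

H = 2.5628, df = 3, p = 0.464051, fail to reject H0.


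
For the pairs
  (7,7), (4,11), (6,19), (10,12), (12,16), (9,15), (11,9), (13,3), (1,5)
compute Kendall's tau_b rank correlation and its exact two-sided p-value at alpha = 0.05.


Step 1: Enumerate the 36 unordered pairs (i,j) with i<j and classify each by sign(x_j-x_i) * sign(y_j-y_i).
  (1,2):dx=-3,dy=+4->D; (1,3):dx=-1,dy=+12->D; (1,4):dx=+3,dy=+5->C; (1,5):dx=+5,dy=+9->C
  (1,6):dx=+2,dy=+8->C; (1,7):dx=+4,dy=+2->C; (1,8):dx=+6,dy=-4->D; (1,9):dx=-6,dy=-2->C
  (2,3):dx=+2,dy=+8->C; (2,4):dx=+6,dy=+1->C; (2,5):dx=+8,dy=+5->C; (2,6):dx=+5,dy=+4->C
  (2,7):dx=+7,dy=-2->D; (2,8):dx=+9,dy=-8->D; (2,9):dx=-3,dy=-6->C; (3,4):dx=+4,dy=-7->D
  (3,5):dx=+6,dy=-3->D; (3,6):dx=+3,dy=-4->D; (3,7):dx=+5,dy=-10->D; (3,8):dx=+7,dy=-16->D
  (3,9):dx=-5,dy=-14->C; (4,5):dx=+2,dy=+4->C; (4,6):dx=-1,dy=+3->D; (4,7):dx=+1,dy=-3->D
  (4,8):dx=+3,dy=-9->D; (4,9):dx=-9,dy=-7->C; (5,6):dx=-3,dy=-1->C; (5,7):dx=-1,dy=-7->C
  (5,8):dx=+1,dy=-13->D; (5,9):dx=-11,dy=-11->C; (6,7):dx=+2,dy=-6->D; (6,8):dx=+4,dy=-12->D
  (6,9):dx=-8,dy=-10->C; (7,8):dx=+2,dy=-6->D; (7,9):dx=-10,dy=-4->C; (8,9):dx=-12,dy=+2->D
Step 2: C = 18, D = 18, total pairs = 36.
Step 3: tau = (C - D)/(n(n-1)/2) = (18 - 18)/36 = 0.000000.
Step 4: Exact two-sided p-value (enumerate n! = 362880 permutations of y under H0): p = 1.000000.
Step 5: alpha = 0.05. fail to reject H0.

tau_b = 0.0000 (C=18, D=18), p = 1.000000, fail to reject H0.


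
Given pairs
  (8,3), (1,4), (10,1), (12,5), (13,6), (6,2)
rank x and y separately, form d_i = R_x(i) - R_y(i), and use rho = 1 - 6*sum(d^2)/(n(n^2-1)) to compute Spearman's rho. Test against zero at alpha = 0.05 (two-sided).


Step 1: Rank x and y separately (midranks; no ties here).
rank(x): 8->3, 1->1, 10->4, 12->5, 13->6, 6->2
rank(y): 3->3, 4->4, 1->1, 5->5, 6->6, 2->2
Step 2: d_i = R_x(i) - R_y(i); compute d_i^2.
  (3-3)^2=0, (1-4)^2=9, (4-1)^2=9, (5-5)^2=0, (6-6)^2=0, (2-2)^2=0
sum(d^2) = 18.
Step 3: rho = 1 - 6*18 / (6*(6^2 - 1)) = 1 - 108/210 = 0.485714.
Step 4: Under H0, t = rho * sqrt((n-2)/(1-rho^2)) = 1.1113 ~ t(4).
Step 5: Two-sided p-value from the t-distribution with 4 df = 0.328723.
Step 6: alpha = 0.05. fail to reject H0.

rho = 0.4857, p = 0.328723, fail to reject H0 at alpha = 0.05.


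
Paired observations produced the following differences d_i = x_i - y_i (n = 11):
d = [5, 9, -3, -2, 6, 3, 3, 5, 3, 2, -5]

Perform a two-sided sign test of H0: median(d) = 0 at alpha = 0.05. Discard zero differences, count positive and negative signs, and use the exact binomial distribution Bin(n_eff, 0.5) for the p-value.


Step 1: Discard zero differences. Original n = 11; n_eff = number of nonzero differences = 11.
Nonzero differences (with sign): +5, +9, -3, -2, +6, +3, +3, +5, +3, +2, -5
Step 2: Count signs: positive = 8, negative = 3.
Step 3: Under H0: P(positive) = 0.5, so the number of positives S ~ Bin(11, 0.5).
Step 4: Two-sided exact p-value = sum of Bin(11,0.5) probabilities at or below the observed probability = 0.226562.
Step 5: alpha = 0.05. fail to reject H0.

n_eff = 11, pos = 8, neg = 3, p = 0.226562, fail to reject H0.


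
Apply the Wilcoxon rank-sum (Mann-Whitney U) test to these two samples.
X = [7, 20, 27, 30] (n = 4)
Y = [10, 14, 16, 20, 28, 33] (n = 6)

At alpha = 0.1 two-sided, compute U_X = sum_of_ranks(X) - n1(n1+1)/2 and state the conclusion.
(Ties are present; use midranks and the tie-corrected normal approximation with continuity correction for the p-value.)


Step 1: Combine and sort all 10 observations; assign midranks.
sorted (value, group): (7,X), (10,Y), (14,Y), (16,Y), (20,X), (20,Y), (27,X), (28,Y), (30,X), (33,Y)
ranks: 7->1, 10->2, 14->3, 16->4, 20->5.5, 20->5.5, 27->7, 28->8, 30->9, 33->10
Step 2: Rank sum for X: R1 = 1 + 5.5 + 7 + 9 = 22.5.
Step 3: U_X = R1 - n1(n1+1)/2 = 22.5 - 4*5/2 = 22.5 - 10 = 12.5.
       U_Y = n1*n2 - U_X = 24 - 12.5 = 11.5.
Step 4: Ties are present, so use the tie-corrected normal approximation (with continuity correction) for the p-value.
Step 5: p-value = 1.000000; compare to alpha = 0.1. fail to reject H0.

U_X = 12.5, p = 1.000000, fail to reject H0 at alpha = 0.1.


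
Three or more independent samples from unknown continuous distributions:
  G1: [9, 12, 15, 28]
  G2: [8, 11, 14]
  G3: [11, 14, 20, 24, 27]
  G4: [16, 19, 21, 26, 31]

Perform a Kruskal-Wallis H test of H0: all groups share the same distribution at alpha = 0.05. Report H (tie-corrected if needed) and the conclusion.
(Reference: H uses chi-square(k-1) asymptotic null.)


Step 1: Combine all N = 17 observations and assign midranks.
sorted (value, group, rank): (8,G2,1), (9,G1,2), (11,G2,3.5), (11,G3,3.5), (12,G1,5), (14,G2,6.5), (14,G3,6.5), (15,G1,8), (16,G4,9), (19,G4,10), (20,G3,11), (21,G4,12), (24,G3,13), (26,G4,14), (27,G3,15), (28,G1,16), (31,G4,17)
Step 2: Sum ranks within each group.
R_1 = 31 (n_1 = 4)
R_2 = 11 (n_2 = 3)
R_3 = 49 (n_3 = 5)
R_4 = 62 (n_4 = 5)
Step 3: H = 12/(N(N+1)) * sum(R_i^2/n_i) - 3(N+1)
     = 12/(17*18) * (31^2/4 + 11^2/3 + 49^2/5 + 62^2/5) - 3*18
     = 0.039216 * 1529.58 - 54
     = 5.983660.
Step 4: Ties present; correction factor C = 1 - 12/(17^3 - 17) = 0.997549. Corrected H = 5.983660 / 0.997549 = 5.998362.
Step 5: Under H0, H ~ chi^2(3); p-value = 0.111690.
Step 6: alpha = 0.05. fail to reject H0.

H = 5.9984, df = 3, p = 0.111690, fail to reject H0.


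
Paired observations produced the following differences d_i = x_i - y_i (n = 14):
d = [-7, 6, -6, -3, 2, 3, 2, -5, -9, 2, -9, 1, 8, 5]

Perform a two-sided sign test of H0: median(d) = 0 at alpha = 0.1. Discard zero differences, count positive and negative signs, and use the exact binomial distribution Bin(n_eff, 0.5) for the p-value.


Step 1: Discard zero differences. Original n = 14; n_eff = number of nonzero differences = 14.
Nonzero differences (with sign): -7, +6, -6, -3, +2, +3, +2, -5, -9, +2, -9, +1, +8, +5
Step 2: Count signs: positive = 8, negative = 6.
Step 3: Under H0: P(positive) = 0.5, so the number of positives S ~ Bin(14, 0.5).
Step 4: Two-sided exact p-value = sum of Bin(14,0.5) probabilities at or below the observed probability = 0.790527.
Step 5: alpha = 0.1. fail to reject H0.

n_eff = 14, pos = 8, neg = 6, p = 0.790527, fail to reject H0.


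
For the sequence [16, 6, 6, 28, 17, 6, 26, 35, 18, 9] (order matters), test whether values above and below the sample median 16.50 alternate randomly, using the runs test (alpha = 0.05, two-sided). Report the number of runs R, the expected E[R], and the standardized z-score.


Step 1: Compute median = 16.50; label A = above, B = below.
Labels in order: BBBAABAAAB  (n_A = 5, n_B = 5)
Step 2: Count runs R = 5.
Step 3: Under H0 (random ordering), E[R] = 2*n_A*n_B/(n_A+n_B) + 1 = 2*5*5/10 + 1 = 6.0000.
        Var[R] = 2*n_A*n_B*(2*n_A*n_B - n_A - n_B) / ((n_A+n_B)^2 * (n_A+n_B-1)) = 2000/900 = 2.2222.
        SD[R] = 1.4907.
Step 4: Continuity-corrected z = (R + 0.5 - E[R]) / SD[R] = (5 + 0.5 - 6.0000) / 1.4907 = -0.3354.
Step 5: Two-sided p-value via normal approximation = 2*(1 - Phi(|z|)) = 0.737316.
Step 6: alpha = 0.05. fail to reject H0.

R = 5, z = -0.3354, p = 0.737316, fail to reject H0.


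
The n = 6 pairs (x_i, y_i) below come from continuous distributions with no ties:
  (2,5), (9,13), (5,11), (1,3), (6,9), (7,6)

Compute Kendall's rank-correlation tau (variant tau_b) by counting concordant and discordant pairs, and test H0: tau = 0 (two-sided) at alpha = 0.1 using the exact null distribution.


Step 1: Enumerate the 15 unordered pairs (i,j) with i<j and classify each by sign(x_j-x_i) * sign(y_j-y_i).
  (1,2):dx=+7,dy=+8->C; (1,3):dx=+3,dy=+6->C; (1,4):dx=-1,dy=-2->C; (1,5):dx=+4,dy=+4->C
  (1,6):dx=+5,dy=+1->C; (2,3):dx=-4,dy=-2->C; (2,4):dx=-8,dy=-10->C; (2,5):dx=-3,dy=-4->C
  (2,6):dx=-2,dy=-7->C; (3,4):dx=-4,dy=-8->C; (3,5):dx=+1,dy=-2->D; (3,6):dx=+2,dy=-5->D
  (4,5):dx=+5,dy=+6->C; (4,6):dx=+6,dy=+3->C; (5,6):dx=+1,dy=-3->D
Step 2: C = 12, D = 3, total pairs = 15.
Step 3: tau = (C - D)/(n(n-1)/2) = (12 - 3)/15 = 0.600000.
Step 4: Exact two-sided p-value (enumerate n! = 720 permutations of y under H0): p = 0.136111.
Step 5: alpha = 0.1. fail to reject H0.

tau_b = 0.6000 (C=12, D=3), p = 0.136111, fail to reject H0.


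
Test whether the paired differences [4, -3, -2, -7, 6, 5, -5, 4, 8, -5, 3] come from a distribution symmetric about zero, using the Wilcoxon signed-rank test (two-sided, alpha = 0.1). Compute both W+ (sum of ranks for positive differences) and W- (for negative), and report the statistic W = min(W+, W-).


Step 1: Drop any zero differences (none here) and take |d_i|.
|d| = [4, 3, 2, 7, 6, 5, 5, 4, 8, 5, 3]
Step 2: Midrank |d_i| (ties get averaged ranks).
ranks: |4|->4.5, |3|->2.5, |2|->1, |7|->10, |6|->9, |5|->7, |5|->7, |4|->4.5, |8|->11, |5|->7, |3|->2.5
Step 3: Attach original signs; sum ranks with positive sign and with negative sign.
W+ = 4.5 + 9 + 7 + 4.5 + 11 + 2.5 = 38.5
W- = 2.5 + 1 + 10 + 7 + 7 = 27.5
(Check: W+ + W- = 66 should equal n(n+1)/2 = 66.)
Step 4: Test statistic W = min(W+, W-) = 27.5.
Step 5: Ties in |d|, so use the tie-corrected normal approximation.
        E[W] = n(n+1)/4 = 11*12/4 = 33.
        Tie groups: |d|=3 (t=2), |d|=4 (t=2), |d|=5 (t=3); sum(t^3 - t) = 36.
        Var[W] = n(n+1)(2n+1)/24 - sum(t^3-t)/48 = 3036/24 - 36/48 = 125.75.
        z = (W - E[W]) / sqrt(Var[W]) = (27.5 - 33) / 11.2138 = -0.4905.
        Two-sided p = 2*Phi(z) = 0.623804.
Step 6: alpha = 0.1. fail to reject H0.

W+ = 38.5, W- = 27.5, W = min = 27.5, p = 0.623804, fail to reject H0.


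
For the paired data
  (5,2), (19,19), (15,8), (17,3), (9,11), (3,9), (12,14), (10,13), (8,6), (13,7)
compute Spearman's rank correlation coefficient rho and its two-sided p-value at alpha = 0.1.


Step 1: Rank x and y separately (midranks; no ties here).
rank(x): 5->2, 19->10, 15->8, 17->9, 9->4, 3->1, 12->6, 10->5, 8->3, 13->7
rank(y): 2->1, 19->10, 8->5, 3->2, 11->7, 9->6, 14->9, 13->8, 6->3, 7->4
Step 2: d_i = R_x(i) - R_y(i); compute d_i^2.
  (2-1)^2=1, (10-10)^2=0, (8-5)^2=9, (9-2)^2=49, (4-7)^2=9, (1-6)^2=25, (6-9)^2=9, (5-8)^2=9, (3-3)^2=0, (7-4)^2=9
sum(d^2) = 120.
Step 3: rho = 1 - 6*120 / (10*(10^2 - 1)) = 1 - 720/990 = 0.272727.
Step 4: Under H0, t = rho * sqrt((n-2)/(1-rho^2)) = 0.8018 ~ t(8).
Step 5: Two-sided p-value from the t-distribution with 8 df = 0.445838.
Step 6: alpha = 0.1. fail to reject H0.

rho = 0.2727, p = 0.445838, fail to reject H0 at alpha = 0.1.


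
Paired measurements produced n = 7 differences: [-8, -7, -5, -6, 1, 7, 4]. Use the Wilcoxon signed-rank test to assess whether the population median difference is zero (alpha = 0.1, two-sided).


Step 1: Drop any zero differences (none here) and take |d_i|.
|d| = [8, 7, 5, 6, 1, 7, 4]
Step 2: Midrank |d_i| (ties get averaged ranks).
ranks: |8|->7, |7|->5.5, |5|->3, |6|->4, |1|->1, |7|->5.5, |4|->2
Step 3: Attach original signs; sum ranks with positive sign and with negative sign.
W+ = 1 + 5.5 + 2 = 8.5
W- = 7 + 5.5 + 3 + 4 = 19.5
(Check: W+ + W- = 28 should equal n(n+1)/2 = 28.)
Step 4: Test statistic W = min(W+, W-) = 8.5.
Step 5: Ties in |d|, so use the tie-corrected normal approximation.
        E[W] = n(n+1)/4 = 7*8/4 = 14.
        Tie groups: |d|=7 (t=2); sum(t^3 - t) = 6.
        Var[W] = n(n+1)(2n+1)/24 - sum(t^3-t)/48 = 840/24 - 6/48 = 34.875.
        z = (W - E[W]) / sqrt(Var[W]) = (8.5 - 14) / 5.9055 = -0.9313.
        Two-sided p = 2*Phi(z) = 0.351681.
Step 6: alpha = 0.1. fail to reject H0.

W+ = 8.5, W- = 19.5, W = min = 8.5, p = 0.351681, fail to reject H0.


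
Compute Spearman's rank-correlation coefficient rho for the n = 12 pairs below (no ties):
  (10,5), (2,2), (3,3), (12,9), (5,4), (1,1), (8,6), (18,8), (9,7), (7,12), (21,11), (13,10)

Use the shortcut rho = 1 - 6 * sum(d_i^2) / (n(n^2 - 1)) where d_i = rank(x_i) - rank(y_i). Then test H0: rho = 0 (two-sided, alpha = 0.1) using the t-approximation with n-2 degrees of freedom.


Step 1: Rank x and y separately (midranks; no ties here).
rank(x): 10->8, 2->2, 3->3, 12->9, 5->4, 1->1, 8->6, 18->11, 9->7, 7->5, 21->12, 13->10
rank(y): 5->5, 2->2, 3->3, 9->9, 4->4, 1->1, 6->6, 8->8, 7->7, 12->12, 11->11, 10->10
Step 2: d_i = R_x(i) - R_y(i); compute d_i^2.
  (8-5)^2=9, (2-2)^2=0, (3-3)^2=0, (9-9)^2=0, (4-4)^2=0, (1-1)^2=0, (6-6)^2=0, (11-8)^2=9, (7-7)^2=0, (5-12)^2=49, (12-11)^2=1, (10-10)^2=0
sum(d^2) = 68.
Step 3: rho = 1 - 6*68 / (12*(12^2 - 1)) = 1 - 408/1716 = 0.762238.
Step 4: Under H0, t = rho * sqrt((n-2)/(1-rho^2)) = 3.7238 ~ t(10).
Step 5: Two-sided p-value from the t-distribution with 10 df = 0.003950.
Step 6: alpha = 0.1. reject H0.

rho = 0.7622, p = 0.003950, reject H0 at alpha = 0.1.


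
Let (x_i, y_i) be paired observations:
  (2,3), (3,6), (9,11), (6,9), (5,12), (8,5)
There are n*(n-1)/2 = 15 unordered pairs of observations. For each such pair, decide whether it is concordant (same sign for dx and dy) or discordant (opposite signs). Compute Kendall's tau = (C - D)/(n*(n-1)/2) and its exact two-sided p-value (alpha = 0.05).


Step 1: Enumerate the 15 unordered pairs (i,j) with i<j and classify each by sign(x_j-x_i) * sign(y_j-y_i).
  (1,2):dx=+1,dy=+3->C; (1,3):dx=+7,dy=+8->C; (1,4):dx=+4,dy=+6->C; (1,5):dx=+3,dy=+9->C
  (1,6):dx=+6,dy=+2->C; (2,3):dx=+6,dy=+5->C; (2,4):dx=+3,dy=+3->C; (2,5):dx=+2,dy=+6->C
  (2,6):dx=+5,dy=-1->D; (3,4):dx=-3,dy=-2->C; (3,5):dx=-4,dy=+1->D; (3,6):dx=-1,dy=-6->C
  (4,5):dx=-1,dy=+3->D; (4,6):dx=+2,dy=-4->D; (5,6):dx=+3,dy=-7->D
Step 2: C = 10, D = 5, total pairs = 15.
Step 3: tau = (C - D)/(n(n-1)/2) = (10 - 5)/15 = 0.333333.
Step 4: Exact two-sided p-value (enumerate n! = 720 permutations of y under H0): p = 0.469444.
Step 5: alpha = 0.05. fail to reject H0.

tau_b = 0.3333 (C=10, D=5), p = 0.469444, fail to reject H0.


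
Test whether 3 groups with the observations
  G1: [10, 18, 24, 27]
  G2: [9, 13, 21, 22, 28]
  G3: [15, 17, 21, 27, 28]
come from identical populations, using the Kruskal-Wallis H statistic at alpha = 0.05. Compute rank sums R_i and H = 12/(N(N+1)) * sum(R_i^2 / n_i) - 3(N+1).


Step 1: Combine all N = 14 observations and assign midranks.
sorted (value, group, rank): (9,G2,1), (10,G1,2), (13,G2,3), (15,G3,4), (17,G3,5), (18,G1,6), (21,G2,7.5), (21,G3,7.5), (22,G2,9), (24,G1,10), (27,G1,11.5), (27,G3,11.5), (28,G2,13.5), (28,G3,13.5)
Step 2: Sum ranks within each group.
R_1 = 29.5 (n_1 = 4)
R_2 = 34 (n_2 = 5)
R_3 = 41.5 (n_3 = 5)
Step 3: H = 12/(N(N+1)) * sum(R_i^2/n_i) - 3(N+1)
     = 12/(14*15) * (29.5^2/4 + 34^2/5 + 41.5^2/5) - 3*15
     = 0.057143 * 793.212 - 45
     = 0.326429.
Step 4: Ties present; correction factor C = 1 - 18/(14^3 - 14) = 0.993407. Corrected H = 0.326429 / 0.993407 = 0.328595.
Step 5: Under H0, H ~ chi^2(2); p-value = 0.848490.
Step 6: alpha = 0.05. fail to reject H0.

H = 0.3286, df = 2, p = 0.848490, fail to reject H0.
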